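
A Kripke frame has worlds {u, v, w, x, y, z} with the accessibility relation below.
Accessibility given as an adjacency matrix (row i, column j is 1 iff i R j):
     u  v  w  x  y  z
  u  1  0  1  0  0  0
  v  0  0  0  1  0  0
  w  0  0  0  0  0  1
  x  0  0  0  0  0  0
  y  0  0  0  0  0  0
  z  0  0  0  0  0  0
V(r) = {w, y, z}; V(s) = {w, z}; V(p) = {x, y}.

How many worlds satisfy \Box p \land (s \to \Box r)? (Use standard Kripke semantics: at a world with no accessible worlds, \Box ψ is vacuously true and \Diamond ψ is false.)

Let φ = \Box p \land (s \to \Box r). Evaluate φ at each world:
  u (successors {u, w}): φ is false.
  v (successors {x}): φ is true.
  w (successors {z}): φ is false.
  x (successors ∅): φ is true.
  y (successors ∅): φ is true.
  z (successors ∅): φ is true.
For instance, at w:
  At w: \Box p is false, s \to \Box r is true, so \Box p \land (s \to \Box r) is false.
    At w: \Box p requires p at every successor {z}.
      p fails at z, so \Box p is false at w.
    At w: s is true, \Box r is true, so s \to \Box r is true.
      At w: \Box r requires r at every successor {z}.
        At z: r is true.
      So \Box r is true at w.
Satisfying worlds: {v, x, y, z}

4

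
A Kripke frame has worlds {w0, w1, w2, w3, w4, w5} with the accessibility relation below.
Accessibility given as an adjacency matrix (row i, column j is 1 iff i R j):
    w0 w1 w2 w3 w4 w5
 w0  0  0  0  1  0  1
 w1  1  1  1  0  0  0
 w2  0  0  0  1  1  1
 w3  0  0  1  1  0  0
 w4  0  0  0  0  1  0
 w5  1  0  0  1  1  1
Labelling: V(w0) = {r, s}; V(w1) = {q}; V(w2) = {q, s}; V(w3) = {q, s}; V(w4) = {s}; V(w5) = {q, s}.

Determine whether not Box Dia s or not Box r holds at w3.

Yes

At w3: not Box Dia s is false, not Box r is true, so not Box Dia s or not Box r is true.
  At w3: Box Dia s is true, so not Box Dia s is false.
    At w3: Box Dia s requires Dia s at every successor {w2, w3}.
      At w2: Dia s is true.
      At w3: Dia s is true.
    So Box Dia s is true at w3.
  At w3: Box r is false, so not Box r is true.
    At w3: Box r requires r at every successor {w2, w3}.
      r fails at w2, so Box r is false at w3.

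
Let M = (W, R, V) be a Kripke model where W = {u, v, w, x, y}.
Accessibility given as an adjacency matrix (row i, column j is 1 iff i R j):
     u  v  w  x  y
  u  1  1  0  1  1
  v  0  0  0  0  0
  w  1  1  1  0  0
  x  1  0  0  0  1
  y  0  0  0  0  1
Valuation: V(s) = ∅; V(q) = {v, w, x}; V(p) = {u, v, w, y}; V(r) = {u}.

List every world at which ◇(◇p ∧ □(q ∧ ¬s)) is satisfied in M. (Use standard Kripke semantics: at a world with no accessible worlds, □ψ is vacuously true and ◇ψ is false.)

Let φ = ◇(◇p ∧ □(q ∧ ¬s)). Evaluate φ at each world:
  u (successors {u, v, x, y}): φ is false.
  v (successors ∅): φ is false.
  w (successors {u, v, w}): φ is false.
  x (successors {u, y}): φ is false.
  y (successors {y}): φ is false.
For instance, at u:
  At u: ◇(◇p ∧ □(q ∧ ¬s)) requires ◇p ∧ □(q ∧ ¬s) at some successor in {u, v, x, y}.
    At u: ◇p ∧ □(q ∧ ¬s) is false.
    At v: ◇p ∧ □(q ∧ ¬s) is false.
    At x: ◇p ∧ □(q ∧ ¬s) is false.
    At y: ◇p ∧ □(q ∧ ¬s) is false.
  So ◇(◇p ∧ □(q ∧ ¬s)) is false at u.
Satisfying worlds: none.

none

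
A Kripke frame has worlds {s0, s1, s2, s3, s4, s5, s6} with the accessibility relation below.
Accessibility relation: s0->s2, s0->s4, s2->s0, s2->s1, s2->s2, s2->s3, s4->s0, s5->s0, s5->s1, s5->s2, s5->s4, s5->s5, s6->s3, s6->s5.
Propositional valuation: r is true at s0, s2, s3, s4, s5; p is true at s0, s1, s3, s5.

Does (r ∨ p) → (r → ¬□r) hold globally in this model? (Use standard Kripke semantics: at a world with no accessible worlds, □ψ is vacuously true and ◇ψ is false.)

No

Let φ = (r ∨ p) → (r → ¬□r). Evaluate φ at each world:
  s0 (successors {s2, s4}): φ is false.
  s1 (successors ∅): φ is true.
  s2 (successors {s0, s1, s2, s3}): φ is true.
  s3 (successors ∅): φ is false.
  s4 (successors {s0}): φ is false.
  s5 (successors {s0, s1, s2, s4, s5}): φ is true.
  s6 (successors {s3, s5}): φ is true.
Detail at s0 (counterexample):
  At s0: r ∨ p is true, r → ¬□r is false, so (r ∨ p) → (r → ¬□r) is false.
    At s0: r is true, ¬□r is false, so r → ¬□r is false.
      At s0: □r is true, so ¬□r is false.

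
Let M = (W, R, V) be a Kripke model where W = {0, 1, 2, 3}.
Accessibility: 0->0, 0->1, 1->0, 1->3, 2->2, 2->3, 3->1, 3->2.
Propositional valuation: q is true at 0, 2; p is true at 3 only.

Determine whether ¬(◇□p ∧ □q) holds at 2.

Yes

Recall that □ψ holds at a world iff ψ holds at every accessible world, and ◇ψ holds iff ψ holds at some accessible world.
At 2: ◇□p ∧ □q is false, so ¬(◇□p ∧ □q) is true.
  At 2: ◇□p is false, □q is false, so ◇□p ∧ □q is false.
    At 2: ◇□p requires □p at some successor in {2, 3}.
      At 2: □p is false.
      At 3: □p is false.
    So ◇□p is false at 2.
    At 2: □q requires q at every successor {2, 3}.
      q fails at 3, so □q is false at 2.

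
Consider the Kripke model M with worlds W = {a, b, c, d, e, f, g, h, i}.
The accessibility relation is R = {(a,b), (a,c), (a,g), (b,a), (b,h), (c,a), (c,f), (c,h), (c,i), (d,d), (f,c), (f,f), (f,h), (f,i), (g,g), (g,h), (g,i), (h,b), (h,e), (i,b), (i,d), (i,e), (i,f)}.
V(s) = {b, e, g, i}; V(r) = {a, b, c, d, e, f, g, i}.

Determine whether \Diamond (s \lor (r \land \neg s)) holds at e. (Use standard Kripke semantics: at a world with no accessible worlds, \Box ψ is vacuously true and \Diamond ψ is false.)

Recall that \Diamond ψ holds at a world iff ψ holds at some accessible world.
At e: no accessible worlds, so \Diamond (s \lor (r \land \neg s)) is false.

No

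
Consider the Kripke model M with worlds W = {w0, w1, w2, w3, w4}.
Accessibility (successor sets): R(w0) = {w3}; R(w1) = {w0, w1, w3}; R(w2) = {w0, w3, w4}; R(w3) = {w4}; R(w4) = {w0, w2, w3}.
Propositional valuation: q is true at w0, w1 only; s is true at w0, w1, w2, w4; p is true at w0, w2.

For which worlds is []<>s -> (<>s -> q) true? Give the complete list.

w0, w1, w2, w4

Let φ = []<>s -> (<>s -> q). Evaluate φ at each world:
  w0 (successors {w3}): φ is true.
  w1 (successors {w0, w1, w3}): φ is true.
  w2 (successors {w0, w3, w4}): φ is true.
  w3 (successors {w4}): φ is false.
  w4 (successors {w0, w2, w3}): φ is true.
For instance, at w3:
  At w3: []<>s is true, <>s -> q is false, so []<>s -> (<>s -> q) is false.
    At w3: []<>s requires <>s at every successor {w4}.
      At w4: <>s is true.
    So []<>s is true at w3.
    At w3: <>s is true, q is false, so <>s -> q is false.
      At w3: <>s requires s at some successor in {w4}.
        s holds at w4, so <>s is true at w3.
Satisfying worlds: {w0, w1, w2, w4}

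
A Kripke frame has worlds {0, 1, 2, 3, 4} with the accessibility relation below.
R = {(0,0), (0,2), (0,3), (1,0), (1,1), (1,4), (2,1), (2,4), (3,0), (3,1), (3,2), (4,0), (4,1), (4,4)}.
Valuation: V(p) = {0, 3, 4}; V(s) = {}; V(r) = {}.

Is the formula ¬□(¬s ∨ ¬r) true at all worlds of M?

No

Let φ = ¬□(¬s ∨ ¬r). Evaluate φ at each world:
  0 (successors {0, 2, 3}): φ is false.
  1 (successors {0, 1, 4}): φ is false.
  2 (successors {1, 4}): φ is false.
  3 (successors {0, 1, 2}): φ is false.
  4 (successors {0, 1, 4}): φ is false.
Detail at 0 (counterexample):
  At 0: □(¬s ∨ ¬r) is true, so ¬□(¬s ∨ ¬r) is false.
    At 0: □(¬s ∨ ¬r) requires ¬s ∨ ¬r at every successor {0, 2, 3}.
      At 0: ¬s ∨ ¬r is true.
      At 2: ¬s ∨ ¬r is true.
      At 3: ¬s ∨ ¬r is true.
    So □(¬s ∨ ¬r) is true at 0.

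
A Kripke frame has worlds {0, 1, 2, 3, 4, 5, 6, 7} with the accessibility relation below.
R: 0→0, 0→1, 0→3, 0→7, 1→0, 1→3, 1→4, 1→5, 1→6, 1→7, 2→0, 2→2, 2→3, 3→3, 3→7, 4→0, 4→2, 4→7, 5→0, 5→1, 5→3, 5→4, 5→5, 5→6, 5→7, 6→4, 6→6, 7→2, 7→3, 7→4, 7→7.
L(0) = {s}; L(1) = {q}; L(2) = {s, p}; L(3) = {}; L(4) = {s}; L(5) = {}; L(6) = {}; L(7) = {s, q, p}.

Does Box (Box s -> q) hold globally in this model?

No

Let φ = Box (Box s -> q). Evaluate φ at each world:
  0 (successors {0, 1, 3, 7}): φ is true.
  1 (successors {0, 3, 4, 5, 6, 7}): φ is false.
  2 (successors {0, 2, 3}): φ is true.
  3 (successors {3, 7}): φ is true.
  4 (successors {0, 2, 7}): φ is true.
  5 (successors {0, 1, 3, 4, 5, 6, 7}): φ is false.
  6 (successors {4, 6}): φ is false.
  7 (successors {2, 3, 4, 7}): φ is false.
Detail at 1 (counterexample):
  At 1: Box (Box s -> q) requires Box s -> q at every successor {0, 3, 4, 5, 6, 7}.
    Box s -> q fails at 4, so Box (Box s -> q) is false at 1.
      At 4: Box s is true, q is false, so Box s -> q is false.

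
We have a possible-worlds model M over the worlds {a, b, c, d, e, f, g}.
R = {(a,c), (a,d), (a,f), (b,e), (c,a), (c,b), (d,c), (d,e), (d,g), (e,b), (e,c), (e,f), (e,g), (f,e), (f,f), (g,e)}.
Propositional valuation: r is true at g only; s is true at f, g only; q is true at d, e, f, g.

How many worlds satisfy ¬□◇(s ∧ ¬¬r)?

5

Recall that □ψ holds at a world iff ψ holds at every accessible world, and ◇ψ holds iff ψ holds at some accessible world.
Let φ = ¬□◇(s ∧ ¬¬r). Evaluate φ at each world:
  a (successors {c, d, f}): φ is true.
  b (successors {e}): φ is false.
  c (successors {a, b}): φ is true.
  d (successors {c, e, g}): φ is true.
  e (successors {b, c, f, g}): φ is true.
  f (successors {e, f}): φ is true.
  g (successors {e}): φ is false.
For instance, at d:
  At d: □◇(s ∧ ¬¬r) is false, so ¬□◇(s ∧ ¬¬r) is true.
    At d: □◇(s ∧ ¬¬r) requires ◇(s ∧ ¬¬r) at every successor {c, e, g}.
      ◇(s ∧ ¬¬r) fails at c, so □◇(s ∧ ¬¬r) is false at d.
Satisfying worlds: {a, c, d, e, f}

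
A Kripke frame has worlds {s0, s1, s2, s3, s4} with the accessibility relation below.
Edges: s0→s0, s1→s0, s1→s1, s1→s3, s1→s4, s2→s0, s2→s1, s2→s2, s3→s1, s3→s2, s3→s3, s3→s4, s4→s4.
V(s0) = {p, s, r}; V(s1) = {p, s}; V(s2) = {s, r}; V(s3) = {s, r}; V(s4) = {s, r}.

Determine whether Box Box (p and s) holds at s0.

At s0: Box Box (p and s) requires Box (p and s) at every successor {s0}.
    At s0: Box (p and s) requires p and s at every successor {s0}.
      At s0: p and s is true.
    So Box (p and s) is true at s0.
So Box Box (p and s) is true at s0.

Yes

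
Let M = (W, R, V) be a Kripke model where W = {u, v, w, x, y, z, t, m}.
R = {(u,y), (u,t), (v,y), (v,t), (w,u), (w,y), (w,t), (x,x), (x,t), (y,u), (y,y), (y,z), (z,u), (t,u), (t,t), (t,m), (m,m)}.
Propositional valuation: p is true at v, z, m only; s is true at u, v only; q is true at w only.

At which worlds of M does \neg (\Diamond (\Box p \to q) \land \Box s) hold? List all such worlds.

u, v, w, x, y, t, m

Let φ = \neg (\Diamond (\Box p \to q) \land \Box s). Evaluate φ at each world:
  u (successors {y, t}): φ is true.
  v (successors {y, t}): φ is true.
  w (successors {u, y, t}): φ is true.
  x (successors {x, t}): φ is true.
  y (successors {u, y, z}): φ is true.
  z (successors {u}): φ is false.
  t (successors {u, t, m}): φ is true.
  m (successors {m}): φ is true.
For instance, at w:
  At w: \Diamond (\Box p \to q) \land \Box s is false, so \neg (\Diamond (\Box p \to q) \land \Box s) is true.
    At w: \Diamond (\Box p \to q) is true, \Box s is false, so \Diamond (\Box p \to q) \land \Box s is false.
      At w: \Diamond (\Box p \to q) requires \Box p \to q at some successor in {u, y, t}.
        \Box p \to q holds at u, so \Diamond (\Box p \to q) is true at w.
      At w: \Box s requires s at every successor {u, y, t}.
        s fails at y, so \Box s is false at w.
Satisfying worlds: {u, v, w, x, y, t, m}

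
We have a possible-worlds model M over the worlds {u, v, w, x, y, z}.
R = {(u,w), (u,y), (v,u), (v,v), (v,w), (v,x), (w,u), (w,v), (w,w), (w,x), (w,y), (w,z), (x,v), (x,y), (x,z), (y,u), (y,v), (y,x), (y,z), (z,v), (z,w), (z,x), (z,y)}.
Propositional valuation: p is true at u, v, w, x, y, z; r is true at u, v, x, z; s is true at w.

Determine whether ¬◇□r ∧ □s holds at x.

No

At x: ¬◇□r is false, □s is false, so ¬◇□r ∧ □s is false.
  At x: ◇□r is true, so ¬◇□r is false.
    At x: ◇□r requires □r at some successor in {v, y, z}.
      □r holds at y, so ◇□r is true at x.
  At x: □s requires s at every successor {v, y, z}.
    s fails at v, so □s is false at x.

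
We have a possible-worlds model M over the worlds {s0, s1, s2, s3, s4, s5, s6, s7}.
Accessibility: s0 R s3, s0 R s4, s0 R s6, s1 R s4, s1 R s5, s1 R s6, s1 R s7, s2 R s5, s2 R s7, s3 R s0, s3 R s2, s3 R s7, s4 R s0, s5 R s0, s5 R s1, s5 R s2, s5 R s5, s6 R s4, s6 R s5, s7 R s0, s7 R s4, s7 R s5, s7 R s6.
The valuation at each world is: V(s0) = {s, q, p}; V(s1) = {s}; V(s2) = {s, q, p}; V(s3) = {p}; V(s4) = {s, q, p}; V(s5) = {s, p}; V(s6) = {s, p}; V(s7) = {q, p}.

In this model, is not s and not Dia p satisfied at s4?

No

Recall that Dia ψ holds at a world iff ψ holds at some accessible world.
At s4: not s is false, not Dia p is false, so not s and not Dia p is false.
  At s4: Dia p is true, so not Dia p is false.
    At s4: Dia p requires p at some successor in {s0}.
      p holds at s0, so Dia p is true at s4.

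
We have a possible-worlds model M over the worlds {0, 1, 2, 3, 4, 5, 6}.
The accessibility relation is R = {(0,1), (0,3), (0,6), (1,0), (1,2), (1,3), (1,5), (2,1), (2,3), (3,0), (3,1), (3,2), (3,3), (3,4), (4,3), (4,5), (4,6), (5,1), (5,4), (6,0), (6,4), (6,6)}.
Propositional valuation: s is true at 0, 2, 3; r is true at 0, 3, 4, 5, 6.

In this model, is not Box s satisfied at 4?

At 4: Box s is false, so not Box s is true.
  At 4: Box s requires s at every successor {3, 5, 6}.
    s fails at 5, so Box s is false at 4.

Yes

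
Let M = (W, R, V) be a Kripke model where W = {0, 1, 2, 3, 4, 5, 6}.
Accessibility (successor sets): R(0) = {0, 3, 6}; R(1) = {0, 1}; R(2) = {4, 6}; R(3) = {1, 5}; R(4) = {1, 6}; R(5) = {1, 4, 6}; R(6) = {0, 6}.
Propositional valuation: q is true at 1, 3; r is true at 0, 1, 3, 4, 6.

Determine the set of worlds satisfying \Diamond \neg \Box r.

Recall that \Box ψ holds at a world iff ψ holds at every accessible world, and \Diamond ψ holds iff ψ holds at some accessible world.
Let φ = \Diamond \neg \Box r. Evaluate φ at each world:
  0 (successors {0, 3, 6}): φ is true.
  1 (successors {0, 1}): φ is false.
  2 (successors {4, 6}): φ is false.
  3 (successors {1, 5}): φ is false.
  4 (successors {1, 6}): φ is false.
  5 (successors {1, 4, 6}): φ is false.
  6 (successors {0, 6}): φ is false.
For instance, at 3:
  At 3: \Diamond \neg \Box r requires \neg \Box r at some successor in {1, 5}.
    At 1: \neg \Box r is false.
    At 5: \neg \Box r is false.
  So \Diamond \neg \Box r is false at 3.
Satisfying worlds: {0}

0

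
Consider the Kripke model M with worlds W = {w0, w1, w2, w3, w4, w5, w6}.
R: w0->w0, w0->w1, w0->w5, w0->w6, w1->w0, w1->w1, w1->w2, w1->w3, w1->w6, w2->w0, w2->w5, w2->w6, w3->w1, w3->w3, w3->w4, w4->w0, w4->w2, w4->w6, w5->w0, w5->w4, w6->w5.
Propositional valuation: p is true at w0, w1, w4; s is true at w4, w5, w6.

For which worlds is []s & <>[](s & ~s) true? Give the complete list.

Let φ = []s & <>[](s & ~s). Evaluate φ at each world:
  w0 (successors {w0, w1, w5, w6}): φ is false.
  w1 (successors {w0, w1, w2, w3, w6}): φ is false.
  w2 (successors {w0, w5, w6}): φ is false.
  w3 (successors {w1, w3, w4}): φ is false.
  w4 (successors {w0, w2, w6}): φ is false.
  w5 (successors {w0, w4}): φ is false.
  w6 (successors {w5}): φ is false.
For instance, at w4:
  At w4: []s is false, <>[](s & ~s) is false, so []s & <>[](s & ~s) is false.
    At w4: []s requires s at every successor {w0, w2, w6}.
      s fails at w0, so []s is false at w4.
    At w4: <>[](s & ~s) requires [](s & ~s) at some successor in {w0, w2, w6}.
      At w0: [](s & ~s) is false.
      At w2: [](s & ~s) is false.
      At w6: [](s & ~s) is false.
    So <>[](s & ~s) is false at w4.
Satisfying worlds: none.

none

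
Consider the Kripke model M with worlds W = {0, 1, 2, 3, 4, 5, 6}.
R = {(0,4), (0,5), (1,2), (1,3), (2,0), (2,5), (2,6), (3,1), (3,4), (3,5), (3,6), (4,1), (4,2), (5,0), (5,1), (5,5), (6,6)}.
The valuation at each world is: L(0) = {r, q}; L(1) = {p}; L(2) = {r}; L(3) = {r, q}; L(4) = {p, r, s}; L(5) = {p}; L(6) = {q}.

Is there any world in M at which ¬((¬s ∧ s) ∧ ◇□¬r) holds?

Let φ = ¬((¬s ∧ s) ∧ ◇□¬r). Evaluate φ at each world:
  0 (successors {4, 5}): φ is true.
  1 (successors {2, 3}): φ is true.
  2 (successors {0, 5, 6}): φ is true.
  3 (successors {1, 4, 5, 6}): φ is true.
  4 (successors {1, 2}): φ is true.
  5 (successors {0, 1, 5}): φ is true.
  6 (successors {6}): φ is true.
Detail at 0 (witness):
  At 0: (¬s ∧ s) ∧ ◇□¬r is false, so ¬((¬s ∧ s) ∧ ◇□¬r) is true.
    At 0: ¬s ∧ s is false, ◇□¬r is false, so (¬s ∧ s) ∧ ◇□¬r is false.
      At 0: ◇□¬r requires □¬r at some successor in {4, 5}.
        At 4: □¬r is false.
        At 5: □¬r is false.
      So ◇□¬r is false at 0.

Yes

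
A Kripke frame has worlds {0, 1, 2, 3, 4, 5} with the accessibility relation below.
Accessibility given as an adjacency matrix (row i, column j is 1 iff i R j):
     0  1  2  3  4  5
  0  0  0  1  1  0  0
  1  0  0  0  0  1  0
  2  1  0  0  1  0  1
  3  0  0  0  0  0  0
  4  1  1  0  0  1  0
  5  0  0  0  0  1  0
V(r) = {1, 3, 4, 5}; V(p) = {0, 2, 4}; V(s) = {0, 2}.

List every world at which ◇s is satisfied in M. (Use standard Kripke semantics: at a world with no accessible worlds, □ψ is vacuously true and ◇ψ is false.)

Recall that ◇ψ holds at a world iff ψ holds at some accessible world.
Let φ = ◇s. Evaluate φ at each world:
  0 (successors {2, 3}): φ is true.
  1 (successors {4}): φ is false.
  2 (successors {0, 3, 5}): φ is true.
  3 (successors ∅): φ is false.
  4 (successors {0, 1, 4}): φ is true.
  5 (successors {4}): φ is false.
For instance, at 1:
  At 1: ◇s requires s at some successor in {4}.
    At 4: s is false.
  So ◇s is false at 1.
Satisfying worlds: {0, 2, 4}

0, 2, 4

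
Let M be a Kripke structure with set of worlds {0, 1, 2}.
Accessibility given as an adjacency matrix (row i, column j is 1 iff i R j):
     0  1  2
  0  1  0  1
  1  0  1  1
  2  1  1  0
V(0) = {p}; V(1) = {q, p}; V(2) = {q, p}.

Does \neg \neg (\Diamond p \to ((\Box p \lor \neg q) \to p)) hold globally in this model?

Yes

Let φ = \neg \neg (\Diamond p \to ((\Box p \lor \neg q) \to p)). Evaluate φ at each world:
  0 (successors {0, 2}): φ is true.
  1 (successors {1, 2}): φ is true.
  2 (successors {0, 1}): φ is true.
For instance, at 0:
  At 0: \neg (\Diamond p \to ((\Box p \lor \neg q) \to p)) is false, so \neg \neg (\Diamond p \to ((\Box p \lor \neg q) \to p)) is true.
    At 0: \Diamond p \to ((\Box p \lor \neg q) \to p) is true, so \neg (\Diamond p \to ((\Box p \lor \neg q) \to p)) is false.
      At 0: \Diamond p is true, (\Box p \lor \neg q) \to p is true, so \Diamond p \to ((\Box p \lor \neg q) \to p) is true.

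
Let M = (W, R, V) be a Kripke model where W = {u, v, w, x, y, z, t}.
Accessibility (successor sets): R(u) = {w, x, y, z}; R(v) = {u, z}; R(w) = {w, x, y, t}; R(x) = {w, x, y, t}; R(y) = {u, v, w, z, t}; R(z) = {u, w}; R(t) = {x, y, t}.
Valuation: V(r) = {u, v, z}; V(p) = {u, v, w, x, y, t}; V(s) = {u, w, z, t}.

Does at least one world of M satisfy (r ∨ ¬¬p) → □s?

Let φ = (r ∨ ¬¬p) → □s. Evaluate φ at each world:
  u (successors {w, x, y, z}): φ is false.
  v (successors {u, z}): φ is true.
  w (successors {w, x, y, t}): φ is false.
  x (successors {w, x, y, t}): φ is false.
  y (successors {u, v, w, z, t}): φ is false.
  z (successors {u, w}): φ is true.
  t (successors {x, y, t}): φ is false.
Detail at v (witness):
  At v: r ∨ ¬¬p is true, □s is true, so (r ∨ ¬¬p) → □s is true.
    At v: □s requires s at every successor {u, z}.
      At u: s is true.
      At z: s is true.
    So □s is true at v.

Yes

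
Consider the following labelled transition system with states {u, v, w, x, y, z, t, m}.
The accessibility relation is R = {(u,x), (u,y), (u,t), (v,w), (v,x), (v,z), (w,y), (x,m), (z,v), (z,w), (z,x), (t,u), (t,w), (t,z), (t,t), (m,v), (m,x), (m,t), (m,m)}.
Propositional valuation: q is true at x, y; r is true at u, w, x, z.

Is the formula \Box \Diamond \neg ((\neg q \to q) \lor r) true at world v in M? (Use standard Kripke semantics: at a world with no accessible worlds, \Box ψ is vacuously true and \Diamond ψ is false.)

No

At v: \Box \Diamond \neg ((\neg q \to q) \lor r) requires \Diamond \neg ((\neg q \to q) \lor r) at every successor {w, x, z}.
  \Diamond \neg ((\neg q \to q) \lor r) fails at w, so \Box \Diamond \neg ((\neg q \to q) \lor r) is false at v.
    At w: \Diamond \neg ((\neg q \to q) \lor r) requires \neg ((\neg q \to q) \lor r) at some successor in {y}.
      At y: \neg ((\neg q \to q) \lor r) is false.
    So \Diamond \neg ((\neg q \to q) \lor r) is false at w.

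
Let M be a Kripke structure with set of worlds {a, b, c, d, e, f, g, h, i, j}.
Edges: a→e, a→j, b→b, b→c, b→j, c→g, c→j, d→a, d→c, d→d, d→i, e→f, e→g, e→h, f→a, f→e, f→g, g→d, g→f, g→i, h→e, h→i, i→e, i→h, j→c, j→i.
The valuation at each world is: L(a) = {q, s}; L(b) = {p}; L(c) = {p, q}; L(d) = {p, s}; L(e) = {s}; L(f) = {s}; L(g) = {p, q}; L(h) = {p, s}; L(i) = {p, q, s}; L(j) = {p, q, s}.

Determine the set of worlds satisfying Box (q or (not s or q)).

Let φ = Box (q or (not s or q)). Evaluate φ at each world:
  a (successors {e, j}): φ is false.
  b (successors {b, c, j}): φ is true.
  c (successors {g, j}): φ is true.
  d (successors {a, c, d, i}): φ is false.
  e (successors {f, g, h}): φ is false.
  f (successors {a, e, g}): φ is false.
  g (successors {d, f, i}): φ is false.
  h (successors {e, i}): φ is false.
  i (successors {e, h}): φ is false.
  j (successors {c, i}): φ is true.
For instance, at a:
  At a: Box (q or (not s or q)) requires q or (not s or q) at every successor {e, j}.
    q or (not s or q) fails at e, so Box (q or (not s or q)) is false at a.
Satisfying worlds: {b, c, j}

b, c, j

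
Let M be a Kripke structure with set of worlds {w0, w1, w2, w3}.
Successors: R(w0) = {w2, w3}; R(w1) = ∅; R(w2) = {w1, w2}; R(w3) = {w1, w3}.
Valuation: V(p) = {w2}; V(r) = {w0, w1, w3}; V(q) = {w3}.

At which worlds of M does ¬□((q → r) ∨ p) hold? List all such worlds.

none

Recall that □ψ holds at a world iff ψ holds at every accessible world, and ◇ψ holds iff ψ holds at some accessible world.
Let φ = ¬□((q → r) ∨ p). Evaluate φ at each world:
  w0 (successors {w2, w3}): φ is false.
  w1 (successors ∅): φ is false.
  w2 (successors {w1, w2}): φ is false.
  w3 (successors {w1, w3}): φ is false.
For instance, at w2:
  At w2: □((q → r) ∨ p) is true, so ¬□((q → r) ∨ p) is false.
    At w2: □((q → r) ∨ p) requires (q → r) ∨ p at every successor {w1, w2}.
      At w1: (q → r) ∨ p is true.
      At w2: (q → r) ∨ p is true.
    So □((q → r) ∨ p) is true at w2.
Satisfying worlds: none.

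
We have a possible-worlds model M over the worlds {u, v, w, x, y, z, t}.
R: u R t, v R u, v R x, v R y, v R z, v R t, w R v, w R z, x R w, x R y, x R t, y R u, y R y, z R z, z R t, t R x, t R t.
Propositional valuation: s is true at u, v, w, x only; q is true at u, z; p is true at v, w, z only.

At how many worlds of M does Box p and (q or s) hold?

Recall that Box ψ holds at a world iff ψ holds at every accessible world, and Dia ψ holds iff ψ holds at some accessible world.
Let φ = Box p and (q or s). Evaluate φ at each world:
  u (successors {t}): φ is false.
  v (successors {u, x, y, z, t}): φ is false.
  w (successors {v, z}): φ is true.
  x (successors {w, y, t}): φ is false.
  y (successors {u, y}): φ is false.
  z (successors {z, t}): φ is false.
  t (successors {x, t}): φ is false.
For instance, at u:
  At u: Box p is false, q or s is true, so Box p and (q or s) is false.
    At u: Box p requires p at every successor {t}.
      p fails at t, so Box p is false at u.
Satisfying worlds: {w}

1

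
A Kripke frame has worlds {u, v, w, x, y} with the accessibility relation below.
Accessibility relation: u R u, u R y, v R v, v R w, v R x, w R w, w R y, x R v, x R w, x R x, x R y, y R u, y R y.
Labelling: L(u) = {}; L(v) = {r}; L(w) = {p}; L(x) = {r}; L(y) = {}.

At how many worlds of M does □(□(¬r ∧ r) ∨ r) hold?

Recall that □ψ holds at a world iff ψ holds at every accessible world, and ◇ψ holds iff ψ holds at some accessible world.
Let φ = □(□(¬r ∧ r) ∨ r). Evaluate φ at each world:
  u (successors {u, y}): φ is false.
  v (successors {v, w, x}): φ is false.
  w (successors {w, y}): φ is false.
  x (successors {v, w, x, y}): φ is false.
  y (successors {u, y}): φ is false.
For instance, at w:
  At w: □(□(¬r ∧ r) ∨ r) requires □(¬r ∧ r) ∨ r at every successor {w, y}.
    □(¬r ∧ r) ∨ r fails at w, so □(□(¬r ∧ r) ∨ r) is false at w.
      At w: □(¬r ∧ r) is false, r is false, so □(¬r ∧ r) ∨ r is false.
Satisfying worlds: none.

0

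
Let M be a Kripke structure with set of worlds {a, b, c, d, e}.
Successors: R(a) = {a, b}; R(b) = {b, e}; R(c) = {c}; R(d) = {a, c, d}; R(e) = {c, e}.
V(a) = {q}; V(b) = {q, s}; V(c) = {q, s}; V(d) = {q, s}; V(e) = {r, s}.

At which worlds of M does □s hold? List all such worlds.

b, c, e

Let φ = □s. Evaluate φ at each world:
  a (successors {a, b}): φ is false.
  b (successors {b, e}): φ is true.
  c (successors {c}): φ is true.
  d (successors {a, c, d}): φ is false.
  e (successors {c, e}): φ is true.
For instance, at d:
  At d: □s requires s at every successor {a, c, d}.
    s fails at a, so □s is false at d.
Satisfying worlds: {b, c, e}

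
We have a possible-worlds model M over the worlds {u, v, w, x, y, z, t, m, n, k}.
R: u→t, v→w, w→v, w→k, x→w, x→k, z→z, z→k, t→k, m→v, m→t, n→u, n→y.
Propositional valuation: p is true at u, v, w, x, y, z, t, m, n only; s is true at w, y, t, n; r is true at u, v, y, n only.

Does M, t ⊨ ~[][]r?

No

At t: [][]r is true, so ~[][]r is false.
  At t: [][]r requires []r at every successor {k}.
      At k: no accessible worlds, so []r holds vacuously.
  So [][]r is true at t.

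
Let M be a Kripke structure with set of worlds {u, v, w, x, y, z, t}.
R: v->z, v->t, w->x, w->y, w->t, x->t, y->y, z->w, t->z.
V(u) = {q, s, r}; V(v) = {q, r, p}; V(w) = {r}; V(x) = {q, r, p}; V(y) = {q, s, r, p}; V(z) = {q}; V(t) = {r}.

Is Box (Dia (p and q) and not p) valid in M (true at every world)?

Recall that Box ψ holds at a world iff ψ holds at every accessible world, and Dia ψ holds iff ψ holds at some accessible world.
Let φ = Box (Dia (p and q) and not p). Evaluate φ at each world:
  u (successors ∅): φ is true.
  v (successors {z, t}): φ is false.
  w (successors {x, y, t}): φ is false.
  x (successors {t}): φ is false.
  y (successors {y}): φ is false.
  z (successors {w}): φ is true.
  t (successors {z}): φ is false.
Detail at v (counterexample):
  At v: Box (Dia (p and q) and not p) requires Dia (p and q) and not p at every successor {z, t}.
    Dia (p and q) and not p fails at z, so Box (Dia (p and q) and not p) is false at v.
      At z: Dia (p and q) is false, not p is true, so Dia (p and q) and not p is false.

No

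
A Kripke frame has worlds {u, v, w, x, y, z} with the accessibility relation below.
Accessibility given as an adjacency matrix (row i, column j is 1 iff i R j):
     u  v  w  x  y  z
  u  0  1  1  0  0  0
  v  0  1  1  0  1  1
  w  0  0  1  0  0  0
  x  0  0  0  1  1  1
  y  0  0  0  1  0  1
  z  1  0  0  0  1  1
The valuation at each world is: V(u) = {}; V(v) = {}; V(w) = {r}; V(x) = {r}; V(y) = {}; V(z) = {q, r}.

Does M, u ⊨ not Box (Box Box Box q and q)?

At u: Box (Box Box Box q and q) is false, so not Box (Box Box Box q and q) is true.
  At u: Box (Box Box Box q and q) requires Box Box Box q and q at every successor {v, w}.
    Box Box Box q and q fails at v, so Box (Box Box Box q and q) is false at u.
      At v: Box Box Box q is false, q is false, so Box Box Box q and q is false.

Yes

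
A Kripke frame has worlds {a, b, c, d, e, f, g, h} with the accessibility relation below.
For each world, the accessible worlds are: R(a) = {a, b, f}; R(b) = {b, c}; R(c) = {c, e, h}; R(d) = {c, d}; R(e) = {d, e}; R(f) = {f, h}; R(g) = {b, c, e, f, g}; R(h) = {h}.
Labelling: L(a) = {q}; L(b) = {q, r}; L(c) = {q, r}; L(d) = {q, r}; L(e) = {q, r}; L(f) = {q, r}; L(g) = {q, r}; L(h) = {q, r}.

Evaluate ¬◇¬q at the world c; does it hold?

Yes

At c: ◇¬q is false, so ¬◇¬q is true.
  At c: ◇¬q requires ¬q at some successor in {c, e, h}.
    At c: ¬q is false.
    At e: ¬q is false.
    At h: ¬q is false.
  So ◇¬q is false at c.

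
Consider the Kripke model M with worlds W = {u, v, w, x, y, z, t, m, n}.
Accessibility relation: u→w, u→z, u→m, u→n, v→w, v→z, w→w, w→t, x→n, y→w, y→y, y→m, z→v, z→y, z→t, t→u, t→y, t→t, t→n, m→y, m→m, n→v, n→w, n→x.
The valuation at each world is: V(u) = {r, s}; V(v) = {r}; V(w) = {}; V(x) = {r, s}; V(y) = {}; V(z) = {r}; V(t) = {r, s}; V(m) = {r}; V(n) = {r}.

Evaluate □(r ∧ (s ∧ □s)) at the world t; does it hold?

No

At t: □(r ∧ (s ∧ □s)) requires r ∧ (s ∧ □s) at every successor {u, y, t, n}.
  r ∧ (s ∧ □s) fails at u, so □(r ∧ (s ∧ □s)) is false at t.
    At u: r is true, s ∧ □s is false, so r ∧ (s ∧ □s) is false.
      At u: s is true, □s is false, so s ∧ □s is false.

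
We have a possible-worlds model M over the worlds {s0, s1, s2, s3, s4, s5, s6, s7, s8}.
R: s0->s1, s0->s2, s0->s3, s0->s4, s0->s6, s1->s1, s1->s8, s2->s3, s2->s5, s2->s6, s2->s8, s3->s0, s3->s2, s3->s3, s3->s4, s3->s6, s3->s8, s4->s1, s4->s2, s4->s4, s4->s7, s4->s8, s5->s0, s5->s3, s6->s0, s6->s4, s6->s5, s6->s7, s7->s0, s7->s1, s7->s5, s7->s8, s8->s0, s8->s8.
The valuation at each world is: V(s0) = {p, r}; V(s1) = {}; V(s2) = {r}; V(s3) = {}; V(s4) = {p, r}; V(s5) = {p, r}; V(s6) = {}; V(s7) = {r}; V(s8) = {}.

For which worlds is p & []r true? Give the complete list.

Let φ = p & []r. Evaluate φ at each world:
  s0 (successors {s1, s2, s3, s4, s6}): φ is false.
  s1 (successors {s1, s8}): φ is false.
  s2 (successors {s3, s5, s6, s8}): φ is false.
  s3 (successors {s0, s2, s3, s4, s6, s8}): φ is false.
  s4 (successors {s1, s2, s4, s7, s8}): φ is false.
  s5 (successors {s0, s3}): φ is false.
  s6 (successors {s0, s4, s5, s7}): φ is false.
  s7 (successors {s0, s1, s5, s8}): φ is false.
  s8 (successors {s0, s8}): φ is false.
For instance, at s7:
  At s7: p is false, []r is false, so p & []r is false.
    At s7: []r requires r at every successor {s0, s1, s5, s8}.
      r fails at s1, so []r is false at s7.
Satisfying worlds: none.

none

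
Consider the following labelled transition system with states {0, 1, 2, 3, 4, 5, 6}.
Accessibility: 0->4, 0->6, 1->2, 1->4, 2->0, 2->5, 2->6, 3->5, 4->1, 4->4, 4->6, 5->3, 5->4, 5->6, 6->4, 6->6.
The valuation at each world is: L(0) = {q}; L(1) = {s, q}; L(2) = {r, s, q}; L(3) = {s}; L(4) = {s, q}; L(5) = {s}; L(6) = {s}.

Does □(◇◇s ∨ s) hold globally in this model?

Let φ = □(◇◇s ∨ s). Evaluate φ at each world:
  0 (successors {4, 6}): φ is true.
  1 (successors {2, 4}): φ is true.
  2 (successors {0, 5, 6}): φ is true.
  3 (successors {5}): φ is true.
  4 (successors {1, 4, 6}): φ is true.
  5 (successors {3, 4, 6}): φ is true.
  6 (successors {4, 6}): φ is true.
For instance, at 2:
  At 2: □(◇◇s ∨ s) requires ◇◇s ∨ s at every successor {0, 5, 6}.
      At 0: ◇◇s is true, s is false, so ◇◇s ∨ s is true.
      At 5: ◇◇s is true, s is true, so ◇◇s ∨ s is true.
      At 6: ◇◇s is true, s is true, so ◇◇s ∨ s is true.
  So □(◇◇s ∨ s) is true at 2.

Yes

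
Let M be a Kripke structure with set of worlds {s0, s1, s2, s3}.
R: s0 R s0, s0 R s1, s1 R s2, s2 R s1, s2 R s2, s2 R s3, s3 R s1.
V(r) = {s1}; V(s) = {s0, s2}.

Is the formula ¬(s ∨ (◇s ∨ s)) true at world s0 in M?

No

At s0: s ∨ (◇s ∨ s) is true, so ¬(s ∨ (◇s ∨ s)) is false.
  At s0: s is true, ◇s ∨ s is true, so s ∨ (◇s ∨ s) is true.
    At s0: ◇s is true, s is true, so ◇s ∨ s is true.
      At s0: ◇s requires s at some successor in {s0, s1}.
        s holds at s0, so ◇s is true at s0.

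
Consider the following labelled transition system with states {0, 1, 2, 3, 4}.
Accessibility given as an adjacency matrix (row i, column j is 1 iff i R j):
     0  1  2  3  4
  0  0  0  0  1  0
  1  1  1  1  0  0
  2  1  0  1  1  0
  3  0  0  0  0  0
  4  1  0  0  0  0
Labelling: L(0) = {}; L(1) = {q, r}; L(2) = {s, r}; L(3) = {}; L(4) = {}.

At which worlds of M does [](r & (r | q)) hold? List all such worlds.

Let φ = [](r & (r | q)). Evaluate φ at each world:
  0 (successors {3}): φ is false.
  1 (successors {0, 1, 2}): φ is false.
  2 (successors {0, 2, 3}): φ is false.
  3 (successors ∅): φ is true.
  4 (successors {0}): φ is false.
For instance, at 4:
  At 4: [](r & (r | q)) requires r & (r | q) at every successor {0}.
    r & (r | q) fails at 0, so [](r & (r | q)) is false at 4.
Satisfying worlds: {3}

3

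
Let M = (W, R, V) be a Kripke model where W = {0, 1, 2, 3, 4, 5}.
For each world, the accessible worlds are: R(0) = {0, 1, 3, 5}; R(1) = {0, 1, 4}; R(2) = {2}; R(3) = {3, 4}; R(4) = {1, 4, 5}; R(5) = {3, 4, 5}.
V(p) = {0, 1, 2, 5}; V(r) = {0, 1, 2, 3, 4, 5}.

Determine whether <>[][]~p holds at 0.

At 0: <>[][]~p requires [][]~p at some successor in {0, 1, 3, 5}.
  At 0: [][]~p is false.
  At 1: [][]~p is false.
  At 3: [][]~p is false.
  At 5: [][]~p is false.
So <>[][]~p is false at 0.

No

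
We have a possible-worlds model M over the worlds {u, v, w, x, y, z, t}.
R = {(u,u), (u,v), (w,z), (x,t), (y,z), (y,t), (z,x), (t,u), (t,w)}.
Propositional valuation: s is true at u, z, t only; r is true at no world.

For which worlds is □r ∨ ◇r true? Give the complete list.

Let φ = □r ∨ ◇r. Evaluate φ at each world:
  u (successors {u, v}): φ is false.
  v (successors ∅): φ is true.
  w (successors {z}): φ is false.
  x (successors {t}): φ is false.
  y (successors {z, t}): φ is false.
  z (successors {x}): φ is false.
  t (successors {u, w}): φ is false.
For instance, at u:
  At u: □r is false, ◇r is false, so □r ∨ ◇r is false.
    At u: □r requires r at every successor {u, v}.
      r fails at u, so □r is false at u.
    At u: ◇r requires r at some successor in {u, v}.
      At u: r is false.
      At v: r is false.
    So ◇r is false at u.
Satisfying worlds: {v}

v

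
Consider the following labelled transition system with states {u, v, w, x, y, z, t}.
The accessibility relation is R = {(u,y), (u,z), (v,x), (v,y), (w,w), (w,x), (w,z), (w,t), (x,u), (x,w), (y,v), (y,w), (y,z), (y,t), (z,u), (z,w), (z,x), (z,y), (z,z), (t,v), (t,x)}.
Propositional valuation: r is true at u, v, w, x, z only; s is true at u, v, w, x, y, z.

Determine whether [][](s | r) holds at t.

At t: [][](s | r) requires [](s | r) at every successor {v, x}.
    At v: [](s | r) requires s | r at every successor {x, y}.
      At x: s | r is true.
      At y: s | r is true.
    So [](s | r) is true at v.
    At x: [](s | r) requires s | r at every successor {u, w}.
      At u: s | r is true.
      At w: s | r is true.
    So [](s | r) is true at x.
So [][](s | r) is true at t.

Yes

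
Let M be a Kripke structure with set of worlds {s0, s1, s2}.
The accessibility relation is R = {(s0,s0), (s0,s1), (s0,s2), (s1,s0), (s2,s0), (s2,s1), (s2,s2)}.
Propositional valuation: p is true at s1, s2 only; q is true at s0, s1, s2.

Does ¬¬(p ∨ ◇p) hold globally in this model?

Yes

Let φ = ¬¬(p ∨ ◇p). Evaluate φ at each world:
  s0 (successors {s0, s1, s2}): φ is true.
  s1 (successors {s0}): φ is true.
  s2 (successors {s0, s1, s2}): φ is true.
For instance, at s2:
  At s2: ¬(p ∨ ◇p) is false, so ¬¬(p ∨ ◇p) is true.
    At s2: p ∨ ◇p is true, so ¬(p ∨ ◇p) is false.
      At s2: p is true, ◇p is true, so p ∨ ◇p is true.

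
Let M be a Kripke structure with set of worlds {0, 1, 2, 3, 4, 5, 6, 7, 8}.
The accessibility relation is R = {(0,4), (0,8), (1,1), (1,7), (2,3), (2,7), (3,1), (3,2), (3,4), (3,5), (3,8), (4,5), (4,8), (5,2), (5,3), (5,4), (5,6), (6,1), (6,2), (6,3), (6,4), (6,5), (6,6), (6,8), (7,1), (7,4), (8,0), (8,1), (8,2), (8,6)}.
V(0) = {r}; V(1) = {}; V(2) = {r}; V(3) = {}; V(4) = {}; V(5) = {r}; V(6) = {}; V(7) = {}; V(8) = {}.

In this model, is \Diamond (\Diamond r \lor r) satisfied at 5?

Recall that \Diamond ψ holds at a world iff ψ holds at some accessible world.
At 5: \Diamond (\Diamond r \lor r) requires \Diamond r \lor r at some successor in {2, 3, 4, 6}.
  \Diamond r \lor r holds at 2, so \Diamond (\Diamond r \lor r) is true at 5.
    At 2: \Diamond r is false, r is true, so \Diamond r \lor r is true.
      At 2: \Diamond r requires r at some successor in {3, 7}.
        At 3: r is false.
        At 7: r is false.
      So \Diamond r is false at 2.

Yes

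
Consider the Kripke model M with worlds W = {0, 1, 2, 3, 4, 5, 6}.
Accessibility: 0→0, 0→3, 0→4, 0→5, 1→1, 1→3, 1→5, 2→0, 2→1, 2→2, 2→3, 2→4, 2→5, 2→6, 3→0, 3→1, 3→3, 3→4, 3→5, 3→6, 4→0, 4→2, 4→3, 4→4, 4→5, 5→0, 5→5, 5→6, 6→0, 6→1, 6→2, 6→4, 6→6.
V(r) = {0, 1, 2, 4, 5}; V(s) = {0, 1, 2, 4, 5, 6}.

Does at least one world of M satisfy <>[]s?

Yes

Let φ = <>[]s. Evaluate φ at each world:
  0 (successors {0, 3, 4, 5}): φ is true.
  1 (successors {1, 3, 5}): φ is true.
  2 (successors {0, 1, 2, 3, 4, 5, 6}): φ is true.
  3 (successors {0, 1, 3, 4, 5, 6}): φ is true.
  4 (successors {0, 2, 3, 4, 5}): φ is true.
  5 (successors {0, 5, 6}): φ is true.
  6 (successors {0, 1, 2, 4, 6}): φ is true.
Detail at 0 (witness):
  At 0: <>[]s requires []s at some successor in {0, 3, 4, 5}.
    []s holds at 5, so <>[]s is true at 0.
      At 5: []s requires s at every successor {0, 5, 6}.
        At 0: s is true.
        At 5: s is true.
        At 6: s is true.
      So []s is true at 5.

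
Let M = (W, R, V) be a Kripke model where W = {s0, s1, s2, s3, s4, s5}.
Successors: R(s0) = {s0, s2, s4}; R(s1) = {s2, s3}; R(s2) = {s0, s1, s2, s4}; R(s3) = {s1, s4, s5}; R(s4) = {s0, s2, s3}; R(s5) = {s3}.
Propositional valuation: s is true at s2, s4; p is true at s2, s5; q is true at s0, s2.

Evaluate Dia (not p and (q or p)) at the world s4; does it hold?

Yes

Recall that Dia ψ holds at a world iff ψ holds at some accessible world.
At s4: Dia (not p and (q or p)) requires not p and (q or p) at some successor in {s0, s2, s3}.
  not p and (q or p) holds at s0, so Dia (not p and (q or p)) is true at s4.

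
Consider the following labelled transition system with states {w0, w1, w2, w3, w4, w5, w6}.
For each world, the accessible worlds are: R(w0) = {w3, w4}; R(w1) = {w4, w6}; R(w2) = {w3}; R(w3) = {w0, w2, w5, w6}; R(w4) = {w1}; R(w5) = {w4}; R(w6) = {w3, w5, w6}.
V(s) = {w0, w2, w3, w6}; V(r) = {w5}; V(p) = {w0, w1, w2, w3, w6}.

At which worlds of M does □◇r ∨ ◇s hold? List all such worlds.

Recall that □ψ holds at a world iff ψ holds at every accessible world, and ◇ψ holds iff ψ holds at some accessible world.
Let φ = □◇r ∨ ◇s. Evaluate φ at each world:
  w0 (successors {w3, w4}): φ is true.
  w1 (successors {w4, w6}): φ is true.
  w2 (successors {w3}): φ is true.
  w3 (successors {w0, w2, w5, w6}): φ is true.
  w4 (successors {w1}): φ is false.
  w5 (successors {w4}): φ is false.
  w6 (successors {w3, w5, w6}): φ is true.
For instance, at w2:
  At w2: □◇r is true, ◇s is true, so □◇r ∨ ◇s is true.
    At w2: □◇r requires ◇r at every successor {w3}.
      At w3: ◇r is true.
    So □◇r is true at w2.
    At w2: ◇s requires s at some successor in {w3}.
      s holds at w3, so ◇s is true at w2.
Satisfying worlds: {w0, w1, w2, w3, w6}

w0, w1, w2, w3, w6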